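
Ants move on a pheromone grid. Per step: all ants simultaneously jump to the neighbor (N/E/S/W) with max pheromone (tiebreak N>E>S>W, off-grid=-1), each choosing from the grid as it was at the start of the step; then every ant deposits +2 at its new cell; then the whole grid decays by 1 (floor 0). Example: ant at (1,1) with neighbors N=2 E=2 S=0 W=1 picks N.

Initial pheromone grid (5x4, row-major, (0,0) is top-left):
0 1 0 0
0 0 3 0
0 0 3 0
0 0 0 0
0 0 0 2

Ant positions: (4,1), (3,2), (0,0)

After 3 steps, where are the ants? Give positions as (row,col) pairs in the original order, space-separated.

Step 1: ant0:(4,1)->N->(3,1) | ant1:(3,2)->N->(2,2) | ant2:(0,0)->E->(0,1)
  grid max=4 at (2,2)
Step 2: ant0:(3,1)->N->(2,1) | ant1:(2,2)->N->(1,2) | ant2:(0,1)->E->(0,2)
  grid max=3 at (1,2)
Step 3: ant0:(2,1)->E->(2,2) | ant1:(1,2)->S->(2,2) | ant2:(0,2)->S->(1,2)
  grid max=6 at (2,2)

(2,2) (2,2) (1,2)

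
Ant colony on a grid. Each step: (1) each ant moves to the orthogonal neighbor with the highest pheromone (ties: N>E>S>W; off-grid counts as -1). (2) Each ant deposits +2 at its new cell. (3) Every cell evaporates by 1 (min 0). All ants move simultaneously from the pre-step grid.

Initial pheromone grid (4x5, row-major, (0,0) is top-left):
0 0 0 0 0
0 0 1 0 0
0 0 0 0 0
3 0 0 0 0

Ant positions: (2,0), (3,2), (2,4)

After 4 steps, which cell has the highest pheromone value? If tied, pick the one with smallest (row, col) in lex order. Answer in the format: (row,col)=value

Answer: (3,0)=3

Derivation:
Step 1: ant0:(2,0)->S->(3,0) | ant1:(3,2)->N->(2,2) | ant2:(2,4)->N->(1,4)
  grid max=4 at (3,0)
Step 2: ant0:(3,0)->N->(2,0) | ant1:(2,2)->N->(1,2) | ant2:(1,4)->N->(0,4)
  grid max=3 at (3,0)
Step 3: ant0:(2,0)->S->(3,0) | ant1:(1,2)->N->(0,2) | ant2:(0,4)->S->(1,4)
  grid max=4 at (3,0)
Step 4: ant0:(3,0)->N->(2,0) | ant1:(0,2)->E->(0,3) | ant2:(1,4)->N->(0,4)
  grid max=3 at (3,0)
Final grid:
  0 0 0 1 1
  0 0 0 0 0
  1 0 0 0 0
  3 0 0 0 0
Max pheromone 3 at (3,0)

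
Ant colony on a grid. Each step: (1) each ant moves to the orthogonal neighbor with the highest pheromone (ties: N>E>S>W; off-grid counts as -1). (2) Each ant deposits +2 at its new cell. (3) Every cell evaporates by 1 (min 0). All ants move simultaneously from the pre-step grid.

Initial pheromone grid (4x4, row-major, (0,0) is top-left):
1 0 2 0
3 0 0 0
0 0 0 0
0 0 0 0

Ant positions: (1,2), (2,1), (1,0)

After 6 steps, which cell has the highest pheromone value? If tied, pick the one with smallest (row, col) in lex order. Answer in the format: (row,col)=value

Step 1: ant0:(1,2)->N->(0,2) | ant1:(2,1)->N->(1,1) | ant2:(1,0)->N->(0,0)
  grid max=3 at (0,2)
Step 2: ant0:(0,2)->E->(0,3) | ant1:(1,1)->W->(1,0) | ant2:(0,0)->S->(1,0)
  grid max=5 at (1,0)
Step 3: ant0:(0,3)->W->(0,2) | ant1:(1,0)->N->(0,0) | ant2:(1,0)->N->(0,0)
  grid max=4 at (0,0)
Step 4: ant0:(0,2)->E->(0,3) | ant1:(0,0)->S->(1,0) | ant2:(0,0)->S->(1,0)
  grid max=7 at (1,0)
Step 5: ant0:(0,3)->W->(0,2) | ant1:(1,0)->N->(0,0) | ant2:(1,0)->N->(0,0)
  grid max=6 at (0,0)
Step 6: ant0:(0,2)->E->(0,3) | ant1:(0,0)->S->(1,0) | ant2:(0,0)->S->(1,0)
  grid max=9 at (1,0)
Final grid:
  5 0 2 1
  9 0 0 0
  0 0 0 0
  0 0 0 0
Max pheromone 9 at (1,0)

Answer: (1,0)=9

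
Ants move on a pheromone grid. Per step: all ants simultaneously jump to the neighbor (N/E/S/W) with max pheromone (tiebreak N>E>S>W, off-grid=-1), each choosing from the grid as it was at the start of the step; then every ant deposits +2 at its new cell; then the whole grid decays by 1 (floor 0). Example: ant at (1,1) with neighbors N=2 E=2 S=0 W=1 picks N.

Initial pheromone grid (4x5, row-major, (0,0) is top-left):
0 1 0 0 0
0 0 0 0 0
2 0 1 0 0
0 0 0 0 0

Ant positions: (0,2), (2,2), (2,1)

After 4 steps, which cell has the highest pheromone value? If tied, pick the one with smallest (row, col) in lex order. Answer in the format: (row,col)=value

Answer: (0,2)=5

Derivation:
Step 1: ant0:(0,2)->W->(0,1) | ant1:(2,2)->N->(1,2) | ant2:(2,1)->W->(2,0)
  grid max=3 at (2,0)
Step 2: ant0:(0,1)->E->(0,2) | ant1:(1,2)->N->(0,2) | ant2:(2,0)->N->(1,0)
  grid max=3 at (0,2)
Step 3: ant0:(0,2)->W->(0,1) | ant1:(0,2)->W->(0,1) | ant2:(1,0)->S->(2,0)
  grid max=4 at (0,1)
Step 4: ant0:(0,1)->E->(0,2) | ant1:(0,1)->E->(0,2) | ant2:(2,0)->N->(1,0)
  grid max=5 at (0,2)
Final grid:
  0 3 5 0 0
  1 0 0 0 0
  2 0 0 0 0
  0 0 0 0 0
Max pheromone 5 at (0,2)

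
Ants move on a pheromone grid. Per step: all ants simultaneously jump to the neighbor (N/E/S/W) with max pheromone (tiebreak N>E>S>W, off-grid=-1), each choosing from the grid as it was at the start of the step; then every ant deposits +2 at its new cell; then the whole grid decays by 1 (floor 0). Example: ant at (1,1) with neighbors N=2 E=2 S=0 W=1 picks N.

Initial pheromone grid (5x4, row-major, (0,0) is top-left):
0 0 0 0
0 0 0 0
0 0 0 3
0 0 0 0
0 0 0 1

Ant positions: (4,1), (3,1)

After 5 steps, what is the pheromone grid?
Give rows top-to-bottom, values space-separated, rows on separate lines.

After step 1: ants at (3,1),(2,1)
  0 0 0 0
  0 0 0 0
  0 1 0 2
  0 1 0 0
  0 0 0 0
After step 2: ants at (2,1),(3,1)
  0 0 0 0
  0 0 0 0
  0 2 0 1
  0 2 0 0
  0 0 0 0
After step 3: ants at (3,1),(2,1)
  0 0 0 0
  0 0 0 0
  0 3 0 0
  0 3 0 0
  0 0 0 0
After step 4: ants at (2,1),(3,1)
  0 0 0 0
  0 0 0 0
  0 4 0 0
  0 4 0 0
  0 0 0 0
After step 5: ants at (3,1),(2,1)
  0 0 0 0
  0 0 0 0
  0 5 0 0
  0 5 0 0
  0 0 0 0

0 0 0 0
0 0 0 0
0 5 0 0
0 5 0 0
0 0 0 0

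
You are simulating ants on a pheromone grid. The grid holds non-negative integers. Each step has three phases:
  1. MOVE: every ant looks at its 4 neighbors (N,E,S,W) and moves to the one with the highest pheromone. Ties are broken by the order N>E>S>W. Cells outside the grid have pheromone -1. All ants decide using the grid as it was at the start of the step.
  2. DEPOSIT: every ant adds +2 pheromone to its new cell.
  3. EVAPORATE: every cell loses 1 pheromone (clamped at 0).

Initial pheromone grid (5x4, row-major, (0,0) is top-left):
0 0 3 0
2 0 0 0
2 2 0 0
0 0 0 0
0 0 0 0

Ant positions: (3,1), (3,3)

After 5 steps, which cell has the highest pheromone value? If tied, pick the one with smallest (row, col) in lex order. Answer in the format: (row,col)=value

Step 1: ant0:(3,1)->N->(2,1) | ant1:(3,3)->N->(2,3)
  grid max=3 at (2,1)
Step 2: ant0:(2,1)->W->(2,0) | ant1:(2,3)->N->(1,3)
  grid max=2 at (2,0)
Step 3: ant0:(2,0)->E->(2,1) | ant1:(1,3)->N->(0,3)
  grid max=3 at (2,1)
Step 4: ant0:(2,1)->W->(2,0) | ant1:(0,3)->S->(1,3)
  grid max=2 at (2,0)
Step 5: ant0:(2,0)->E->(2,1) | ant1:(1,3)->N->(0,3)
  grid max=3 at (2,1)
Final grid:
  0 0 0 1
  0 0 0 0
  1 3 0 0
  0 0 0 0
  0 0 0 0
Max pheromone 3 at (2,1)

Answer: (2,1)=3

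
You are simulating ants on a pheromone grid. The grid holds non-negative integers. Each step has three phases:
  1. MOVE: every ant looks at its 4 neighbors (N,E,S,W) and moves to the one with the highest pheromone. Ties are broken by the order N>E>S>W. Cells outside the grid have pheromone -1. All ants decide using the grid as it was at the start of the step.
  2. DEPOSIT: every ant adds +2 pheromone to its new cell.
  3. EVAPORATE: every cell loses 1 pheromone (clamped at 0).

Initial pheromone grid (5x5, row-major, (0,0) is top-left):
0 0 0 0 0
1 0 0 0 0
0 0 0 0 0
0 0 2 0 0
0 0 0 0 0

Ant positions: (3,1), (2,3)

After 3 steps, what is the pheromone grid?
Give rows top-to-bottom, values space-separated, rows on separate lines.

After step 1: ants at (3,2),(1,3)
  0 0 0 0 0
  0 0 0 1 0
  0 0 0 0 0
  0 0 3 0 0
  0 0 0 0 0
After step 2: ants at (2,2),(0,3)
  0 0 0 1 0
  0 0 0 0 0
  0 0 1 0 0
  0 0 2 0 0
  0 0 0 0 0
After step 3: ants at (3,2),(0,4)
  0 0 0 0 1
  0 0 0 0 0
  0 0 0 0 0
  0 0 3 0 0
  0 0 0 0 0

0 0 0 0 1
0 0 0 0 0
0 0 0 0 0
0 0 3 0 0
0 0 0 0 0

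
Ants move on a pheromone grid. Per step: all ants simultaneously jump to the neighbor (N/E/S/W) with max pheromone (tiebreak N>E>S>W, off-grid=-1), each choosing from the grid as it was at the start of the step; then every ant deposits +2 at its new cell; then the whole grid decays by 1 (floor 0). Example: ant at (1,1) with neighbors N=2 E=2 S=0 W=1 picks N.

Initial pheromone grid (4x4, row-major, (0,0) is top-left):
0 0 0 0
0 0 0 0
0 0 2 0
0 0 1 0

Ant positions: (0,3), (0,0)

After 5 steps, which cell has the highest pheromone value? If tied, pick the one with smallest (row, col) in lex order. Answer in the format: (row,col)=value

Step 1: ant0:(0,3)->S->(1,3) | ant1:(0,0)->E->(0,1)
  grid max=1 at (0,1)
Step 2: ant0:(1,3)->N->(0,3) | ant1:(0,1)->E->(0,2)
  grid max=1 at (0,2)
Step 3: ant0:(0,3)->W->(0,2) | ant1:(0,2)->E->(0,3)
  grid max=2 at (0,2)
Step 4: ant0:(0,2)->E->(0,3) | ant1:(0,3)->W->(0,2)
  grid max=3 at (0,2)
Step 5: ant0:(0,3)->W->(0,2) | ant1:(0,2)->E->(0,3)
  grid max=4 at (0,2)
Final grid:
  0 0 4 4
  0 0 0 0
  0 0 0 0
  0 0 0 0
Max pheromone 4 at (0,2)

Answer: (0,2)=4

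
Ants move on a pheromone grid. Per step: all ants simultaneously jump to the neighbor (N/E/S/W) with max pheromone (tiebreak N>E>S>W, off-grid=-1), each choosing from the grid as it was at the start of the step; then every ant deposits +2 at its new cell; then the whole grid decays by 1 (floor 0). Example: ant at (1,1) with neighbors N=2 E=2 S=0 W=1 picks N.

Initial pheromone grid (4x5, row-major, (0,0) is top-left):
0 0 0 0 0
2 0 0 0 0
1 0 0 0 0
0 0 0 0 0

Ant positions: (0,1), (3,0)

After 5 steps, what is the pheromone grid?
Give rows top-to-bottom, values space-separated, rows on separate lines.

After step 1: ants at (0,2),(2,0)
  0 0 1 0 0
  1 0 0 0 0
  2 0 0 0 0
  0 0 0 0 0
After step 2: ants at (0,3),(1,0)
  0 0 0 1 0
  2 0 0 0 0
  1 0 0 0 0
  0 0 0 0 0
After step 3: ants at (0,4),(2,0)
  0 0 0 0 1
  1 0 0 0 0
  2 0 0 0 0
  0 0 0 0 0
After step 4: ants at (1,4),(1,0)
  0 0 0 0 0
  2 0 0 0 1
  1 0 0 0 0
  0 0 0 0 0
After step 5: ants at (0,4),(2,0)
  0 0 0 0 1
  1 0 0 0 0
  2 0 0 0 0
  0 0 0 0 0

0 0 0 0 1
1 0 0 0 0
2 0 0 0 0
0 0 0 0 0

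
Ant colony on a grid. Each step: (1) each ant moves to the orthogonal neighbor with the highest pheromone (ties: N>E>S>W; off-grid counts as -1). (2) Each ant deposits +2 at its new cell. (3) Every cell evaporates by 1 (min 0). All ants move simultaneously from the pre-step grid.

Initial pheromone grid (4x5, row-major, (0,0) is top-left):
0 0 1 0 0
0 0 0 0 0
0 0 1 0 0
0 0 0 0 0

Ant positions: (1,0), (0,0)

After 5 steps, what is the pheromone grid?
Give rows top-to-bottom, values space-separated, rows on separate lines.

After step 1: ants at (0,0),(0,1)
  1 1 0 0 0
  0 0 0 0 0
  0 0 0 0 0
  0 0 0 0 0
After step 2: ants at (0,1),(0,0)
  2 2 0 0 0
  0 0 0 0 0
  0 0 0 0 0
  0 0 0 0 0
After step 3: ants at (0,0),(0,1)
  3 3 0 0 0
  0 0 0 0 0
  0 0 0 0 0
  0 0 0 0 0
After step 4: ants at (0,1),(0,0)
  4 4 0 0 0
  0 0 0 0 0
  0 0 0 0 0
  0 0 0 0 0
After step 5: ants at (0,0),(0,1)
  5 5 0 0 0
  0 0 0 0 0
  0 0 0 0 0
  0 0 0 0 0

5 5 0 0 0
0 0 0 0 0
0 0 0 0 0
0 0 0 0 0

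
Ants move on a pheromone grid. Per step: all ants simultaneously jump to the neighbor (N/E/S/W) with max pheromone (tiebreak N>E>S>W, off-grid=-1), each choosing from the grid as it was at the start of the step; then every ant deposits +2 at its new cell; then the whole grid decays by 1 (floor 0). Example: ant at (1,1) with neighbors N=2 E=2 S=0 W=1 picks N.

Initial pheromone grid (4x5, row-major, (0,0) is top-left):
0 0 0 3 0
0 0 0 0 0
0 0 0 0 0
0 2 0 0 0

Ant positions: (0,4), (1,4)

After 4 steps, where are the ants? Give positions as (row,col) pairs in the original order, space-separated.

Step 1: ant0:(0,4)->W->(0,3) | ant1:(1,4)->N->(0,4)
  grid max=4 at (0,3)
Step 2: ant0:(0,3)->E->(0,4) | ant1:(0,4)->W->(0,3)
  grid max=5 at (0,3)
Step 3: ant0:(0,4)->W->(0,3) | ant1:(0,3)->E->(0,4)
  grid max=6 at (0,3)
Step 4: ant0:(0,3)->E->(0,4) | ant1:(0,4)->W->(0,3)
  grid max=7 at (0,3)

(0,4) (0,3)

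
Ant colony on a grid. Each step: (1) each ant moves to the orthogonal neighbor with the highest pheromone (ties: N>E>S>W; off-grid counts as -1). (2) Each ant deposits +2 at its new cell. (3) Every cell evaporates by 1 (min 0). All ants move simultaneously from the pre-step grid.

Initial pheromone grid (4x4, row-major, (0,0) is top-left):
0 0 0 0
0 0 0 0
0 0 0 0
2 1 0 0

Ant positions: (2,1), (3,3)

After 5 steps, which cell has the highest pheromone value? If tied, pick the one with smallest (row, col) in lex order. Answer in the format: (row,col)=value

Answer: (3,1)=2

Derivation:
Step 1: ant0:(2,1)->S->(3,1) | ant1:(3,3)->N->(2,3)
  grid max=2 at (3,1)
Step 2: ant0:(3,1)->W->(3,0) | ant1:(2,3)->N->(1,3)
  grid max=2 at (3,0)
Step 3: ant0:(3,0)->E->(3,1) | ant1:(1,3)->N->(0,3)
  grid max=2 at (3,1)
Step 4: ant0:(3,1)->W->(3,0) | ant1:(0,3)->S->(1,3)
  grid max=2 at (3,0)
Step 5: ant0:(3,0)->E->(3,1) | ant1:(1,3)->N->(0,3)
  grid max=2 at (3,1)
Final grid:
  0 0 0 1
  0 0 0 0
  0 0 0 0
  1 2 0 0
Max pheromone 2 at (3,1)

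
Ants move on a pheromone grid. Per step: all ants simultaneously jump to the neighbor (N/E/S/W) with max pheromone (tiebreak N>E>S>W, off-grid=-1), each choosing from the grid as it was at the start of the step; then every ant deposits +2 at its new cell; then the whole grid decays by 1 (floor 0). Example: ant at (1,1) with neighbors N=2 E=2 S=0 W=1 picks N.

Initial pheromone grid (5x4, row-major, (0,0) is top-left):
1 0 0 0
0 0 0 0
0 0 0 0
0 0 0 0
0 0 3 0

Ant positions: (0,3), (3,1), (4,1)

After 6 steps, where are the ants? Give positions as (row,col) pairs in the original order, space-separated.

Step 1: ant0:(0,3)->S->(1,3) | ant1:(3,1)->N->(2,1) | ant2:(4,1)->E->(4,2)
  grid max=4 at (4,2)
Step 2: ant0:(1,3)->N->(0,3) | ant1:(2,1)->N->(1,1) | ant2:(4,2)->N->(3,2)
  grid max=3 at (4,2)
Step 3: ant0:(0,3)->S->(1,3) | ant1:(1,1)->N->(0,1) | ant2:(3,2)->S->(4,2)
  grid max=4 at (4,2)
Step 4: ant0:(1,3)->N->(0,3) | ant1:(0,1)->E->(0,2) | ant2:(4,2)->N->(3,2)
  grid max=3 at (4,2)
Step 5: ant0:(0,3)->W->(0,2) | ant1:(0,2)->E->(0,3) | ant2:(3,2)->S->(4,2)
  grid max=4 at (4,2)
Step 6: ant0:(0,2)->E->(0,3) | ant1:(0,3)->W->(0,2) | ant2:(4,2)->N->(3,2)
  grid max=3 at (0,2)

(0,3) (0,2) (3,2)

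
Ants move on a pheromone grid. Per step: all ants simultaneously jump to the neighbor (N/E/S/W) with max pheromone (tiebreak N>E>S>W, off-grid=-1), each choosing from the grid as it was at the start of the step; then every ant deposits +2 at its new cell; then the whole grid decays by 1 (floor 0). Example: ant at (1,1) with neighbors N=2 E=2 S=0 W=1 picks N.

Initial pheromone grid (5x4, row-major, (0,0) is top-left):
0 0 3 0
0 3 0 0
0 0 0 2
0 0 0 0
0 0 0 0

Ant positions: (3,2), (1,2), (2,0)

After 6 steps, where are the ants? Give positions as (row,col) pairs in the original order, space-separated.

Step 1: ant0:(3,2)->N->(2,2) | ant1:(1,2)->N->(0,2) | ant2:(2,0)->N->(1,0)
  grid max=4 at (0,2)
Step 2: ant0:(2,2)->E->(2,3) | ant1:(0,2)->E->(0,3) | ant2:(1,0)->E->(1,1)
  grid max=3 at (0,2)
Step 3: ant0:(2,3)->N->(1,3) | ant1:(0,3)->W->(0,2) | ant2:(1,1)->N->(0,1)
  grid max=4 at (0,2)
Step 4: ant0:(1,3)->S->(2,3) | ant1:(0,2)->W->(0,1) | ant2:(0,1)->E->(0,2)
  grid max=5 at (0,2)
Step 5: ant0:(2,3)->N->(1,3) | ant1:(0,1)->E->(0,2) | ant2:(0,2)->W->(0,1)
  grid max=6 at (0,2)
Step 6: ant0:(1,3)->S->(2,3) | ant1:(0,2)->W->(0,1) | ant2:(0,1)->E->(0,2)
  grid max=7 at (0,2)

(2,3) (0,1) (0,2)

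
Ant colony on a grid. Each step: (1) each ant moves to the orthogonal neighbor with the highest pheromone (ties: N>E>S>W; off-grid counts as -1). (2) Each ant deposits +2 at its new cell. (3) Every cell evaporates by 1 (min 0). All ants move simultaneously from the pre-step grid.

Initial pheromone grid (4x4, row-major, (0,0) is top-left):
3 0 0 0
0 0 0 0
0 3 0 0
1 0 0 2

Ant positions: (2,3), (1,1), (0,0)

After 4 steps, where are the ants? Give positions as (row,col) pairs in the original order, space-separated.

Step 1: ant0:(2,3)->S->(3,3) | ant1:(1,1)->S->(2,1) | ant2:(0,0)->E->(0,1)
  grid max=4 at (2,1)
Step 2: ant0:(3,3)->N->(2,3) | ant1:(2,1)->N->(1,1) | ant2:(0,1)->W->(0,0)
  grid max=3 at (0,0)
Step 3: ant0:(2,3)->S->(3,3) | ant1:(1,1)->S->(2,1) | ant2:(0,0)->E->(0,1)
  grid max=4 at (2,1)
Step 4: ant0:(3,3)->N->(2,3) | ant1:(2,1)->N->(1,1) | ant2:(0,1)->W->(0,0)
  grid max=3 at (0,0)

(2,3) (1,1) (0,0)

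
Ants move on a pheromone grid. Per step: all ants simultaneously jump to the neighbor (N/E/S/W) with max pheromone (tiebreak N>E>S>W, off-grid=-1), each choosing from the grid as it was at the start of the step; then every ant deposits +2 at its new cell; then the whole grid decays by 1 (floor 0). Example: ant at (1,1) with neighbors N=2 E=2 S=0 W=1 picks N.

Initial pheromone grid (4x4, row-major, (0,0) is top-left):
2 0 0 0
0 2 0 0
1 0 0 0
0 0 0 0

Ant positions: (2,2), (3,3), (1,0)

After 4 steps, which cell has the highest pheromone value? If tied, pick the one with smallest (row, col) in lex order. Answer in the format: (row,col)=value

Step 1: ant0:(2,2)->N->(1,2) | ant1:(3,3)->N->(2,3) | ant2:(1,0)->N->(0,0)
  grid max=3 at (0,0)
Step 2: ant0:(1,2)->W->(1,1) | ant1:(2,3)->N->(1,3) | ant2:(0,0)->E->(0,1)
  grid max=2 at (0,0)
Step 3: ant0:(1,1)->N->(0,1) | ant1:(1,3)->N->(0,3) | ant2:(0,1)->S->(1,1)
  grid max=3 at (1,1)
Step 4: ant0:(0,1)->S->(1,1) | ant1:(0,3)->S->(1,3) | ant2:(1,1)->N->(0,1)
  grid max=4 at (1,1)
Final grid:
  0 3 0 0
  0 4 0 1
  0 0 0 0
  0 0 0 0
Max pheromone 4 at (1,1)

Answer: (1,1)=4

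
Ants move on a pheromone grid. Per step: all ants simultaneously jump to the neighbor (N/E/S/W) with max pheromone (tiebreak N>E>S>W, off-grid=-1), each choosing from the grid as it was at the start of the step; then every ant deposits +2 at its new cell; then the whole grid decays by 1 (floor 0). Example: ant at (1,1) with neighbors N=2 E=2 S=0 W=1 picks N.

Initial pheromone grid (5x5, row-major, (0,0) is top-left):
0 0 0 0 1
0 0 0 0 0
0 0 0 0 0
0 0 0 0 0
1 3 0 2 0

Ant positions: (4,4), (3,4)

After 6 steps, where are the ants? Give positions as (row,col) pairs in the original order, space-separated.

Step 1: ant0:(4,4)->W->(4,3) | ant1:(3,4)->N->(2,4)
  grid max=3 at (4,3)
Step 2: ant0:(4,3)->N->(3,3) | ant1:(2,4)->N->(1,4)
  grid max=2 at (4,3)
Step 3: ant0:(3,3)->S->(4,3) | ant1:(1,4)->N->(0,4)
  grid max=3 at (4,3)
Step 4: ant0:(4,3)->N->(3,3) | ant1:(0,4)->S->(1,4)
  grid max=2 at (4,3)
Step 5: ant0:(3,3)->S->(4,3) | ant1:(1,4)->N->(0,4)
  grid max=3 at (4,3)
Step 6: ant0:(4,3)->N->(3,3) | ant1:(0,4)->S->(1,4)
  grid max=2 at (4,3)

(3,3) (1,4)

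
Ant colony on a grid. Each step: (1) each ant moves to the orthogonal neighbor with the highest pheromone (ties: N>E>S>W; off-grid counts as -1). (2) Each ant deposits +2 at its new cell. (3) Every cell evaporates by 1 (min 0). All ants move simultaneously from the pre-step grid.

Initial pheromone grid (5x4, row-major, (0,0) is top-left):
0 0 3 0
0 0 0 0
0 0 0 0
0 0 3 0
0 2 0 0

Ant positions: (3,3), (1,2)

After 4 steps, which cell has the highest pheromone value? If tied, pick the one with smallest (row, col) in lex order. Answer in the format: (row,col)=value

Answer: (0,2)=3

Derivation:
Step 1: ant0:(3,3)->W->(3,2) | ant1:(1,2)->N->(0,2)
  grid max=4 at (0,2)
Step 2: ant0:(3,2)->N->(2,2) | ant1:(0,2)->E->(0,3)
  grid max=3 at (0,2)
Step 3: ant0:(2,2)->S->(3,2) | ant1:(0,3)->W->(0,2)
  grid max=4 at (0,2)
Step 4: ant0:(3,2)->N->(2,2) | ant1:(0,2)->E->(0,3)
  grid max=3 at (0,2)
Final grid:
  0 0 3 1
  0 0 0 0
  0 0 1 0
  0 0 3 0
  0 0 0 0
Max pheromone 3 at (0,2)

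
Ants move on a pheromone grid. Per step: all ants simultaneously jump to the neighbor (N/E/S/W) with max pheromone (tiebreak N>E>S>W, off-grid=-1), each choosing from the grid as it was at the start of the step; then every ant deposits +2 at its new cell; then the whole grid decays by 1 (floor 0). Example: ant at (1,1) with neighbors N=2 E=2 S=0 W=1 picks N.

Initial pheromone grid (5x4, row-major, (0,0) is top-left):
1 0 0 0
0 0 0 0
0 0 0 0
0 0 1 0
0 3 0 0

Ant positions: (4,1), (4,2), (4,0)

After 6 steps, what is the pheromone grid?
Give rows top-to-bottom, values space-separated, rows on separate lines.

After step 1: ants at (3,1),(4,1),(4,1)
  0 0 0 0
  0 0 0 0
  0 0 0 0
  0 1 0 0
  0 6 0 0
After step 2: ants at (4,1),(3,1),(3,1)
  0 0 0 0
  0 0 0 0
  0 0 0 0
  0 4 0 0
  0 7 0 0
After step 3: ants at (3,1),(4,1),(4,1)
  0 0 0 0
  0 0 0 0
  0 0 0 0
  0 5 0 0
  0 10 0 0
After step 4: ants at (4,1),(3,1),(3,1)
  0 0 0 0
  0 0 0 0
  0 0 0 0
  0 8 0 0
  0 11 0 0
After step 5: ants at (3,1),(4,1),(4,1)
  0 0 0 0
  0 0 0 0
  0 0 0 0
  0 9 0 0
  0 14 0 0
After step 6: ants at (4,1),(3,1),(3,1)
  0 0 0 0
  0 0 0 0
  0 0 0 0
  0 12 0 0
  0 15 0 0

0 0 0 0
0 0 0 0
0 0 0 0
0 12 0 0
0 15 0 0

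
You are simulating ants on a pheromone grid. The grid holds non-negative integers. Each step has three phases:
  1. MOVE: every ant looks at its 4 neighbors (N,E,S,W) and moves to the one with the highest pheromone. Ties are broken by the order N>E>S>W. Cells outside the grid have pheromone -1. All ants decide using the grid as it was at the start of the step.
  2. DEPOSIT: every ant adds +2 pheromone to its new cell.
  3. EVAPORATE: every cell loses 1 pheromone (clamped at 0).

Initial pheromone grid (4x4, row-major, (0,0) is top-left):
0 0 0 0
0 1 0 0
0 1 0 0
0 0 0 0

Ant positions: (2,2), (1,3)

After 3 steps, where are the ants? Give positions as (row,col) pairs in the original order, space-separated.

Step 1: ant0:(2,2)->W->(2,1) | ant1:(1,3)->N->(0,3)
  grid max=2 at (2,1)
Step 2: ant0:(2,1)->N->(1,1) | ant1:(0,3)->S->(1,3)
  grid max=1 at (1,1)
Step 3: ant0:(1,1)->S->(2,1) | ant1:(1,3)->N->(0,3)
  grid max=2 at (2,1)

(2,1) (0,3)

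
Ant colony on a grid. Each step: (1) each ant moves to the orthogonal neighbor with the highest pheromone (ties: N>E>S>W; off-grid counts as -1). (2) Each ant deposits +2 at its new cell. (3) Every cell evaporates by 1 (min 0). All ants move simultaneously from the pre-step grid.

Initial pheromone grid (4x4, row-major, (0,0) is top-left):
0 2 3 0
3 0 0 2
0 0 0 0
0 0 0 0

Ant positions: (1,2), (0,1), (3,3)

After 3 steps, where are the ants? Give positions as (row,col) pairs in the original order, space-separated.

Step 1: ant0:(1,2)->N->(0,2) | ant1:(0,1)->E->(0,2) | ant2:(3,3)->N->(2,3)
  grid max=6 at (0,2)
Step 2: ant0:(0,2)->W->(0,1) | ant1:(0,2)->W->(0,1) | ant2:(2,3)->N->(1,3)
  grid max=5 at (0,2)
Step 3: ant0:(0,1)->E->(0,2) | ant1:(0,1)->E->(0,2) | ant2:(1,3)->N->(0,3)
  grid max=8 at (0,2)

(0,2) (0,2) (0,3)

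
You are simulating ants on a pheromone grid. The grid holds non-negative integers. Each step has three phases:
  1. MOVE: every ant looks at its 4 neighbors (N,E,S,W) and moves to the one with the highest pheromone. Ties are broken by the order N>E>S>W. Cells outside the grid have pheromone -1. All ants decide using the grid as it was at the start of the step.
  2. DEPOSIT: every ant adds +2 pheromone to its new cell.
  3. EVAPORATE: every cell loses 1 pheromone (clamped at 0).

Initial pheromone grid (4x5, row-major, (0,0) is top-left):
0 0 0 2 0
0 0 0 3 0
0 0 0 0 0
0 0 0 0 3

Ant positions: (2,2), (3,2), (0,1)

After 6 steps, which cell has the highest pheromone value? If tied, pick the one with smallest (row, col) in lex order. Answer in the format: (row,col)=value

Answer: (1,3)=11

Derivation:
Step 1: ant0:(2,2)->N->(1,2) | ant1:(3,2)->N->(2,2) | ant2:(0,1)->E->(0,2)
  grid max=2 at (1,3)
Step 2: ant0:(1,2)->E->(1,3) | ant1:(2,2)->N->(1,2) | ant2:(0,2)->E->(0,3)
  grid max=3 at (1,3)
Step 3: ant0:(1,3)->N->(0,3) | ant1:(1,2)->E->(1,3) | ant2:(0,3)->S->(1,3)
  grid max=6 at (1,3)
Step 4: ant0:(0,3)->S->(1,3) | ant1:(1,3)->N->(0,3) | ant2:(1,3)->N->(0,3)
  grid max=7 at (1,3)
Step 5: ant0:(1,3)->N->(0,3) | ant1:(0,3)->S->(1,3) | ant2:(0,3)->S->(1,3)
  grid max=10 at (1,3)
Step 6: ant0:(0,3)->S->(1,3) | ant1:(1,3)->N->(0,3) | ant2:(1,3)->N->(0,3)
  grid max=11 at (1,3)
Final grid:
  0 0 0 10 0
  0 0 0 11 0
  0 0 0 0 0
  0 0 0 0 0
Max pheromone 11 at (1,3)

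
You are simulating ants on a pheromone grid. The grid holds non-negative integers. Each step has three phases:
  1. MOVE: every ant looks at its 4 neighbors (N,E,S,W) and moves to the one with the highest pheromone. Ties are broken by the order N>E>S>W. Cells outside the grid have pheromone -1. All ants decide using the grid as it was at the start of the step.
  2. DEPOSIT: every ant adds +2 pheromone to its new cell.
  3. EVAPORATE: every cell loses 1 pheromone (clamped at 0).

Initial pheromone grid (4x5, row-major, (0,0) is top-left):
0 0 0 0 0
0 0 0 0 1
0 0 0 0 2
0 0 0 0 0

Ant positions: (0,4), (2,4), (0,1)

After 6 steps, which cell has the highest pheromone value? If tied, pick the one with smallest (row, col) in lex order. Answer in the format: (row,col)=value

Answer: (1,4)=11

Derivation:
Step 1: ant0:(0,4)->S->(1,4) | ant1:(2,4)->N->(1,4) | ant2:(0,1)->E->(0,2)
  grid max=4 at (1,4)
Step 2: ant0:(1,4)->S->(2,4) | ant1:(1,4)->S->(2,4) | ant2:(0,2)->E->(0,3)
  grid max=4 at (2,4)
Step 3: ant0:(2,4)->N->(1,4) | ant1:(2,4)->N->(1,4) | ant2:(0,3)->E->(0,4)
  grid max=6 at (1,4)
Step 4: ant0:(1,4)->S->(2,4) | ant1:(1,4)->S->(2,4) | ant2:(0,4)->S->(1,4)
  grid max=7 at (1,4)
Step 5: ant0:(2,4)->N->(1,4) | ant1:(2,4)->N->(1,4) | ant2:(1,4)->S->(2,4)
  grid max=10 at (1,4)
Step 6: ant0:(1,4)->S->(2,4) | ant1:(1,4)->S->(2,4) | ant2:(2,4)->N->(1,4)
  grid max=11 at (1,4)
Final grid:
  0 0 0 0 0
  0 0 0 0 11
  0 0 0 0 10
  0 0 0 0 0
Max pheromone 11 at (1,4)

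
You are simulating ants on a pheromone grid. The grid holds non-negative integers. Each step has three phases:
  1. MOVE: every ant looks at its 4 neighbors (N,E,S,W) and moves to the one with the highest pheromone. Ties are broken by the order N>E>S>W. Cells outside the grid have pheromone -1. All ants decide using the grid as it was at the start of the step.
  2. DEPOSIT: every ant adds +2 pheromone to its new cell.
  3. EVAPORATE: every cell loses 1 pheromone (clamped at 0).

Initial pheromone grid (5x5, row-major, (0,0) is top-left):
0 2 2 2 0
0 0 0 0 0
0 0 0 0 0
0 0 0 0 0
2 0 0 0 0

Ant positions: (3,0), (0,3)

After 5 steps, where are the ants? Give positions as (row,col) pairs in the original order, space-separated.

Step 1: ant0:(3,0)->S->(4,0) | ant1:(0,3)->W->(0,2)
  grid max=3 at (0,2)
Step 2: ant0:(4,0)->N->(3,0) | ant1:(0,2)->E->(0,3)
  grid max=2 at (0,2)
Step 3: ant0:(3,0)->S->(4,0) | ant1:(0,3)->W->(0,2)
  grid max=3 at (0,2)
Step 4: ant0:(4,0)->N->(3,0) | ant1:(0,2)->E->(0,3)
  grid max=2 at (0,2)
Step 5: ant0:(3,0)->S->(4,0) | ant1:(0,3)->W->(0,2)
  grid max=3 at (0,2)

(4,0) (0,2)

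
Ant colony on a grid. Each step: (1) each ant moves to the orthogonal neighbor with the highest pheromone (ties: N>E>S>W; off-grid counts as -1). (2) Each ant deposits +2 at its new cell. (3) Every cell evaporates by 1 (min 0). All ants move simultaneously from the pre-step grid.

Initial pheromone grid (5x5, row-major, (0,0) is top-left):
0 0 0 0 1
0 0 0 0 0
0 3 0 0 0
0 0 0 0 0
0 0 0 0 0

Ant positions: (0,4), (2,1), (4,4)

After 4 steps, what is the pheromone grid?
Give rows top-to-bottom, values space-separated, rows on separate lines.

After step 1: ants at (1,4),(1,1),(3,4)
  0 0 0 0 0
  0 1 0 0 1
  0 2 0 0 0
  0 0 0 0 1
  0 0 0 0 0
After step 2: ants at (0,4),(2,1),(2,4)
  0 0 0 0 1
  0 0 0 0 0
  0 3 0 0 1
  0 0 0 0 0
  0 0 0 0 0
After step 3: ants at (1,4),(1,1),(1,4)
  0 0 0 0 0
  0 1 0 0 3
  0 2 0 0 0
  0 0 0 0 0
  0 0 0 0 0
After step 4: ants at (0,4),(2,1),(0,4)
  0 0 0 0 3
  0 0 0 0 2
  0 3 0 0 0
  0 0 0 0 0
  0 0 0 0 0

0 0 0 0 3
0 0 0 0 2
0 3 0 0 0
0 0 0 0 0
0 0 0 0 0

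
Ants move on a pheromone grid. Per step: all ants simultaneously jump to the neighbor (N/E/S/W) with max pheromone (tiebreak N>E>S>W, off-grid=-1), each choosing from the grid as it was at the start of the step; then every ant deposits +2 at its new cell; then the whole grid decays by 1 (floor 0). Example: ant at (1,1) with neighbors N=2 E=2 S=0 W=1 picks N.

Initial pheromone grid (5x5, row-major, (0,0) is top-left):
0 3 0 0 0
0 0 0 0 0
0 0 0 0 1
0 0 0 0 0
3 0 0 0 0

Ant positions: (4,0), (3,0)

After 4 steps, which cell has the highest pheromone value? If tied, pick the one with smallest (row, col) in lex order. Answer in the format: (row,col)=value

Step 1: ant0:(4,0)->N->(3,0) | ant1:(3,0)->S->(4,0)
  grid max=4 at (4,0)
Step 2: ant0:(3,0)->S->(4,0) | ant1:(4,0)->N->(3,0)
  grid max=5 at (4,0)
Step 3: ant0:(4,0)->N->(3,0) | ant1:(3,0)->S->(4,0)
  grid max=6 at (4,0)
Step 4: ant0:(3,0)->S->(4,0) | ant1:(4,0)->N->(3,0)
  grid max=7 at (4,0)
Final grid:
  0 0 0 0 0
  0 0 0 0 0
  0 0 0 0 0
  4 0 0 0 0
  7 0 0 0 0
Max pheromone 7 at (4,0)

Answer: (4,0)=7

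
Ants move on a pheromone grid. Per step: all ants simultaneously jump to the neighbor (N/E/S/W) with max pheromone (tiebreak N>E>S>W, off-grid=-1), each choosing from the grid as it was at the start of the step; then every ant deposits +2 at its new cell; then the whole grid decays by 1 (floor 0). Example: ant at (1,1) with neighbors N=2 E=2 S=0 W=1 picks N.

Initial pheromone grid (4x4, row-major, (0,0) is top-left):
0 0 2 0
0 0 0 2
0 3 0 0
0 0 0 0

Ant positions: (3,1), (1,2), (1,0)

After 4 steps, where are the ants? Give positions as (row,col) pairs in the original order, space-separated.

Step 1: ant0:(3,1)->N->(2,1) | ant1:(1,2)->N->(0,2) | ant2:(1,0)->N->(0,0)
  grid max=4 at (2,1)
Step 2: ant0:(2,1)->N->(1,1) | ant1:(0,2)->E->(0,3) | ant2:(0,0)->E->(0,1)
  grid max=3 at (2,1)
Step 3: ant0:(1,1)->S->(2,1) | ant1:(0,3)->W->(0,2) | ant2:(0,1)->E->(0,2)
  grid max=5 at (0,2)
Step 4: ant0:(2,1)->N->(1,1) | ant1:(0,2)->E->(0,3) | ant2:(0,2)->E->(0,3)
  grid max=4 at (0,2)

(1,1) (0,3) (0,3)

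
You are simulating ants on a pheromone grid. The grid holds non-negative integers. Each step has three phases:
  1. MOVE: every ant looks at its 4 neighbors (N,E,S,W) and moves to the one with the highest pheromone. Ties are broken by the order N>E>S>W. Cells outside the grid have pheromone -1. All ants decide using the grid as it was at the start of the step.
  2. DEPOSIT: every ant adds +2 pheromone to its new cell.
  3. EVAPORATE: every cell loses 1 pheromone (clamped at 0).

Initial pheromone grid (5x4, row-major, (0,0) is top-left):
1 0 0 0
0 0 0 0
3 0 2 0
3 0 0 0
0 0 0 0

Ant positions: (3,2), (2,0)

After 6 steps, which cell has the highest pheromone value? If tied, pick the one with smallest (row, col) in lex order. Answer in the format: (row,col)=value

Answer: (2,0)=3

Derivation:
Step 1: ant0:(3,2)->N->(2,2) | ant1:(2,0)->S->(3,0)
  grid max=4 at (3,0)
Step 2: ant0:(2,2)->N->(1,2) | ant1:(3,0)->N->(2,0)
  grid max=3 at (2,0)
Step 3: ant0:(1,2)->S->(2,2) | ant1:(2,0)->S->(3,0)
  grid max=4 at (3,0)
Step 4: ant0:(2,2)->N->(1,2) | ant1:(3,0)->N->(2,0)
  grid max=3 at (2,0)
Step 5: ant0:(1,2)->S->(2,2) | ant1:(2,0)->S->(3,0)
  grid max=4 at (3,0)
Step 6: ant0:(2,2)->N->(1,2) | ant1:(3,0)->N->(2,0)
  grid max=3 at (2,0)
Final grid:
  0 0 0 0
  0 0 1 0
  3 0 2 0
  3 0 0 0
  0 0 0 0
Max pheromone 3 at (2,0)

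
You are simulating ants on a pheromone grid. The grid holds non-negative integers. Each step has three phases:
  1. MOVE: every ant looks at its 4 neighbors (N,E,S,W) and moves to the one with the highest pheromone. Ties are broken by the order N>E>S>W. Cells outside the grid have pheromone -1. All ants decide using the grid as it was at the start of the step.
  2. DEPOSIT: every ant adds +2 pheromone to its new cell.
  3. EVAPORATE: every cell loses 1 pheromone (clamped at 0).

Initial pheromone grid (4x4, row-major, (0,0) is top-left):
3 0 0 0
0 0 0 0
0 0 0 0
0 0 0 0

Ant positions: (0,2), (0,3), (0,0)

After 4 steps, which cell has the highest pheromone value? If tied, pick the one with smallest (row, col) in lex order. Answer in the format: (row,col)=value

Answer: (0,3)=4

Derivation:
Step 1: ant0:(0,2)->E->(0,3) | ant1:(0,3)->S->(1,3) | ant2:(0,0)->E->(0,1)
  grid max=2 at (0,0)
Step 2: ant0:(0,3)->S->(1,3) | ant1:(1,3)->N->(0,3) | ant2:(0,1)->W->(0,0)
  grid max=3 at (0,0)
Step 3: ant0:(1,3)->N->(0,3) | ant1:(0,3)->S->(1,3) | ant2:(0,0)->E->(0,1)
  grid max=3 at (0,3)
Step 4: ant0:(0,3)->S->(1,3) | ant1:(1,3)->N->(0,3) | ant2:(0,1)->W->(0,0)
  grid max=4 at (0,3)
Final grid:
  3 0 0 4
  0 0 0 4
  0 0 0 0
  0 0 0 0
Max pheromone 4 at (0,3)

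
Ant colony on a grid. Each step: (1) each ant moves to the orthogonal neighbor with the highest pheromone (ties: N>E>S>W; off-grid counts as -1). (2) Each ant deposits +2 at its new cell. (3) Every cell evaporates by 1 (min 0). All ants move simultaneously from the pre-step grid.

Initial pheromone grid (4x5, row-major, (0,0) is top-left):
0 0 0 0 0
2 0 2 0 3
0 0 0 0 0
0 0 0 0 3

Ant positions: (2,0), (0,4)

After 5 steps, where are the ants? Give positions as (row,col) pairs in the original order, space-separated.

Step 1: ant0:(2,0)->N->(1,0) | ant1:(0,4)->S->(1,4)
  grid max=4 at (1,4)
Step 2: ant0:(1,0)->N->(0,0) | ant1:(1,4)->N->(0,4)
  grid max=3 at (1,4)
Step 3: ant0:(0,0)->S->(1,0) | ant1:(0,4)->S->(1,4)
  grid max=4 at (1,4)
Step 4: ant0:(1,0)->N->(0,0) | ant1:(1,4)->N->(0,4)
  grid max=3 at (1,4)
Step 5: ant0:(0,0)->S->(1,0) | ant1:(0,4)->S->(1,4)
  grid max=4 at (1,4)

(1,0) (1,4)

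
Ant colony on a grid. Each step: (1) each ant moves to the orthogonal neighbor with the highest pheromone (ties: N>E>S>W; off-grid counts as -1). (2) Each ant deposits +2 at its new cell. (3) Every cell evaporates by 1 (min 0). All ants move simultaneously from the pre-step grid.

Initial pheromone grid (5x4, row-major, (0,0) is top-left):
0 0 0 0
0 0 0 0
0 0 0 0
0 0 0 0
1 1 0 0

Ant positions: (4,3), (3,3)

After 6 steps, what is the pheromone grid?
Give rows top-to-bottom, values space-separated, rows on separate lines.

After step 1: ants at (3,3),(2,3)
  0 0 0 0
  0 0 0 0
  0 0 0 1
  0 0 0 1
  0 0 0 0
After step 2: ants at (2,3),(3,3)
  0 0 0 0
  0 0 0 0
  0 0 0 2
  0 0 0 2
  0 0 0 0
After step 3: ants at (3,3),(2,3)
  0 0 0 0
  0 0 0 0
  0 0 0 3
  0 0 0 3
  0 0 0 0
After step 4: ants at (2,3),(3,3)
  0 0 0 0
  0 0 0 0
  0 0 0 4
  0 0 0 4
  0 0 0 0
After step 5: ants at (3,3),(2,3)
  0 0 0 0
  0 0 0 0
  0 0 0 5
  0 0 0 5
  0 0 0 0
After step 6: ants at (2,3),(3,3)
  0 0 0 0
  0 0 0 0
  0 0 0 6
  0 0 0 6
  0 0 0 0

0 0 0 0
0 0 0 0
0 0 0 6
0 0 0 6
0 0 0 0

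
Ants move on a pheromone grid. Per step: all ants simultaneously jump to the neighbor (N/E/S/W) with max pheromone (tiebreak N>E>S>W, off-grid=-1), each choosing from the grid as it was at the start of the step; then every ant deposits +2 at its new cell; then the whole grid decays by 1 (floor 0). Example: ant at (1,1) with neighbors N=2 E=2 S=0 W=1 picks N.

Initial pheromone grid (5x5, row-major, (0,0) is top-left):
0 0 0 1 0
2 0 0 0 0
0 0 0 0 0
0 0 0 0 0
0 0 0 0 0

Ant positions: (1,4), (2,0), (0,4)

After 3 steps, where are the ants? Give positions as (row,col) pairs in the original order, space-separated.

Step 1: ant0:(1,4)->N->(0,4) | ant1:(2,0)->N->(1,0) | ant2:(0,4)->W->(0,3)
  grid max=3 at (1,0)
Step 2: ant0:(0,4)->W->(0,3) | ant1:(1,0)->N->(0,0) | ant2:(0,3)->E->(0,4)
  grid max=3 at (0,3)
Step 3: ant0:(0,3)->E->(0,4) | ant1:(0,0)->S->(1,0) | ant2:(0,4)->W->(0,3)
  grid max=4 at (0,3)

(0,4) (1,0) (0,3)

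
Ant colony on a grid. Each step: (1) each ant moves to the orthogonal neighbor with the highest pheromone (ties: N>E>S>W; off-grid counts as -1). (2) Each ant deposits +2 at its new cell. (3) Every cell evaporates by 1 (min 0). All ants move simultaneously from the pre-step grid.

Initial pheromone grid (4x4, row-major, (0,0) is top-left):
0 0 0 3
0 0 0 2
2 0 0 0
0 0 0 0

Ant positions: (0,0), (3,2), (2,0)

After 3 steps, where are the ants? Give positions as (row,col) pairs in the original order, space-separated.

Step 1: ant0:(0,0)->E->(0,1) | ant1:(3,2)->N->(2,2) | ant2:(2,0)->N->(1,0)
  grid max=2 at (0,3)
Step 2: ant0:(0,1)->E->(0,2) | ant1:(2,2)->N->(1,2) | ant2:(1,0)->S->(2,0)
  grid max=2 at (2,0)
Step 3: ant0:(0,2)->E->(0,3) | ant1:(1,2)->N->(0,2) | ant2:(2,0)->N->(1,0)
  grid max=2 at (0,2)

(0,3) (0,2) (1,0)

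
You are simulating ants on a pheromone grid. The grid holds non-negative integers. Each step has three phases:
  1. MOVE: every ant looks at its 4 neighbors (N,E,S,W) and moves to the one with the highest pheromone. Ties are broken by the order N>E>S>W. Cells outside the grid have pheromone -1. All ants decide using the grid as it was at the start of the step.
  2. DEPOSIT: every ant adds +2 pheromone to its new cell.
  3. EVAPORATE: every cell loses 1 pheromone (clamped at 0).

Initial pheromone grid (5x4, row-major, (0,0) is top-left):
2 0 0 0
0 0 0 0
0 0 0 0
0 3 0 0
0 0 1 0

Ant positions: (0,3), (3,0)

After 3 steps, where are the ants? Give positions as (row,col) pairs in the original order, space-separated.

Step 1: ant0:(0,3)->S->(1,3) | ant1:(3,0)->E->(3,1)
  grid max=4 at (3,1)
Step 2: ant0:(1,3)->N->(0,3) | ant1:(3,1)->N->(2,1)
  grid max=3 at (3,1)
Step 3: ant0:(0,3)->S->(1,3) | ant1:(2,1)->S->(3,1)
  grid max=4 at (3,1)

(1,3) (3,1)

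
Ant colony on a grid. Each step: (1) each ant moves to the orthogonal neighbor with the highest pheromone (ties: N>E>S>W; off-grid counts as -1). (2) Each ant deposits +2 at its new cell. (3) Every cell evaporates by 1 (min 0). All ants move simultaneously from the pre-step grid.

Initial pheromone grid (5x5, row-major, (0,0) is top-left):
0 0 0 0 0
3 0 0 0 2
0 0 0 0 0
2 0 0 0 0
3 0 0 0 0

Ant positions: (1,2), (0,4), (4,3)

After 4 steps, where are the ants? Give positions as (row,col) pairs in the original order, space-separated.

Step 1: ant0:(1,2)->N->(0,2) | ant1:(0,4)->S->(1,4) | ant2:(4,3)->N->(3,3)
  grid max=3 at (1,4)
Step 2: ant0:(0,2)->E->(0,3) | ant1:(1,4)->N->(0,4) | ant2:(3,3)->N->(2,3)
  grid max=2 at (1,4)
Step 3: ant0:(0,3)->E->(0,4) | ant1:(0,4)->S->(1,4) | ant2:(2,3)->N->(1,3)
  grid max=3 at (1,4)
Step 4: ant0:(0,4)->S->(1,4) | ant1:(1,4)->N->(0,4) | ant2:(1,3)->E->(1,4)
  grid max=6 at (1,4)

(1,4) (0,4) (1,4)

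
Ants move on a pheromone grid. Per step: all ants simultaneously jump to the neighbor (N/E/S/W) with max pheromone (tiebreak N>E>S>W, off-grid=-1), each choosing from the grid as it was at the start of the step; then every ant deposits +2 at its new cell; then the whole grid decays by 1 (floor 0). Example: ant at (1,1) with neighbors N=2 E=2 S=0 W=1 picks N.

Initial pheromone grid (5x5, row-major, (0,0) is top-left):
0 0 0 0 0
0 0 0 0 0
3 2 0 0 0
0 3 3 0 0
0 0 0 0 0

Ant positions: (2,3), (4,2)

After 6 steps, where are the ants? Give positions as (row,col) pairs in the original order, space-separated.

Step 1: ant0:(2,3)->N->(1,3) | ant1:(4,2)->N->(3,2)
  grid max=4 at (3,2)
Step 2: ant0:(1,3)->N->(0,3) | ant1:(3,2)->W->(3,1)
  grid max=3 at (3,1)
Step 3: ant0:(0,3)->E->(0,4) | ant1:(3,1)->E->(3,2)
  grid max=4 at (3,2)
Step 4: ant0:(0,4)->S->(1,4) | ant1:(3,2)->W->(3,1)
  grid max=3 at (3,1)
Step 5: ant0:(1,4)->N->(0,4) | ant1:(3,1)->E->(3,2)
  grid max=4 at (3,2)
Step 6: ant0:(0,4)->S->(1,4) | ant1:(3,2)->W->(3,1)
  grid max=3 at (3,1)

(1,4) (3,1)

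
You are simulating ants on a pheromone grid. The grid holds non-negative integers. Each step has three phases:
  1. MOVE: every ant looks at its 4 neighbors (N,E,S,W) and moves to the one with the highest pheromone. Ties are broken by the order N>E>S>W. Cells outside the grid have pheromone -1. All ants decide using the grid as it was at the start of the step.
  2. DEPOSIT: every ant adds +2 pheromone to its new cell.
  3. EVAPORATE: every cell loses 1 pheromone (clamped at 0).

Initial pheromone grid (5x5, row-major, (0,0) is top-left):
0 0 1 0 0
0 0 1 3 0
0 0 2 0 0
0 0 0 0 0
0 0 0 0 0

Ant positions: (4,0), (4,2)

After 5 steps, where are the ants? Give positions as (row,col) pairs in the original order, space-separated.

Step 1: ant0:(4,0)->N->(3,0) | ant1:(4,2)->N->(3,2)
  grid max=2 at (1,3)
Step 2: ant0:(3,0)->N->(2,0) | ant1:(3,2)->N->(2,2)
  grid max=2 at (2,2)
Step 3: ant0:(2,0)->N->(1,0) | ant1:(2,2)->N->(1,2)
  grid max=1 at (1,0)
Step 4: ant0:(1,0)->N->(0,0) | ant1:(1,2)->S->(2,2)
  grid max=2 at (2,2)
Step 5: ant0:(0,0)->E->(0,1) | ant1:(2,2)->N->(1,2)
  grid max=1 at (0,1)

(0,1) (1,2)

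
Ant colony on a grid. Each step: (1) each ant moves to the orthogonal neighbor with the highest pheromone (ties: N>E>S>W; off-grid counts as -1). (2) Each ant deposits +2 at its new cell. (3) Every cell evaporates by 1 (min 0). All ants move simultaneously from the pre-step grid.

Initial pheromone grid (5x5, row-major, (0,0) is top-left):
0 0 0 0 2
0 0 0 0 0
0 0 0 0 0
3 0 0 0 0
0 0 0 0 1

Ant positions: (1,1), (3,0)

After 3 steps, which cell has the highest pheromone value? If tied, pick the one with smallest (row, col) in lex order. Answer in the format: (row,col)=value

Answer: (3,0)=2

Derivation:
Step 1: ant0:(1,1)->N->(0,1) | ant1:(3,0)->N->(2,0)
  grid max=2 at (3,0)
Step 2: ant0:(0,1)->E->(0,2) | ant1:(2,0)->S->(3,0)
  grid max=3 at (3,0)
Step 3: ant0:(0,2)->E->(0,3) | ant1:(3,0)->N->(2,0)
  grid max=2 at (3,0)
Final grid:
  0 0 0 1 0
  0 0 0 0 0
  1 0 0 0 0
  2 0 0 0 0
  0 0 0 0 0
Max pheromone 2 at (3,0)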